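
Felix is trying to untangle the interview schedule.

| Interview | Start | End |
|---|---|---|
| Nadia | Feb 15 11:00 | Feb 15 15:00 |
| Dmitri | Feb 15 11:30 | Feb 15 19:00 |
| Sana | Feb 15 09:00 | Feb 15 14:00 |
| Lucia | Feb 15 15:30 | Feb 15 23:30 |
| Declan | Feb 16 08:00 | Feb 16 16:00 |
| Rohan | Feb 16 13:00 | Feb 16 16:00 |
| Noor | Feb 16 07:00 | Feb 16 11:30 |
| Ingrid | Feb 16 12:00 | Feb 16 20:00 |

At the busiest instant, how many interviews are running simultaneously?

3

Sweep the timeline, counting +1 at each start and −1 at each end (ends before starts at a tie):
Feb 15 09:00 start Sana → 1
Feb 15 11:00 start Nadia → 2
Feb 15 11:30 start Dmitri → 3
Feb 15 14:00 end Sana → 2
Feb 15 15:00 end Nadia → 1
Feb 15 15:30 start Lucia → 2
Feb 15 19:00 end Dmitri → 1
Feb 15 23:30 end Lucia → 0
Feb 16 07:00 start Noor → 1
Feb 16 08:00 start Declan → 2
Feb 16 11:30 end Noor → 1
Feb 16 12:00 start Ingrid → 2
Feb 16 13:00 start Rohan → 3
Feb 16 16:00 end Declan → 2
Feb 16 16:00 end Rohan → 1
Feb 16 20:00 end Ingrid → 0
Peak is 3, at Feb 15 11:30 (Dmitri, Nadia, Sana).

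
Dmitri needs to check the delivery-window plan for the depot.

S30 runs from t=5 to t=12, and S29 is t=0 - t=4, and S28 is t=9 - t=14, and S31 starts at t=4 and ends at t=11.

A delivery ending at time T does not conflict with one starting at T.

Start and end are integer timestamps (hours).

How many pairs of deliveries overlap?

3

Two intervals overlap when each starts before the other ends.
Sorted by start: S29, S31, S30, S28.
S31 starts exactly when S29 ends (back-to-back, no overlap), so S29 has no further overlaps.
S30 starts before S31 ends → S31 and S30 overlap.
S28 starts before S31 ends → S31 and S28 overlap.
S28 starts before S30 ends → S30 and S28 overlap.
Overlapping pairs: S28 & S30, S28 & S31, S30 & S31 — 3 in total.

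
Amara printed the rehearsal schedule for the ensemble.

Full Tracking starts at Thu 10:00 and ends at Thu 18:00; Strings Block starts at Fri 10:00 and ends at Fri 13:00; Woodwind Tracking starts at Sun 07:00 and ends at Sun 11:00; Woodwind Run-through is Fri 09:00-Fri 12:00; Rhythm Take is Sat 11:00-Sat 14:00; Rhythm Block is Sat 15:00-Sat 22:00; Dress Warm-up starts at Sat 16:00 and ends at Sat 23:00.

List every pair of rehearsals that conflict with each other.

Sorted by start: Full Tracking, Woodwind Run-through, Strings Block, Rhythm Take, Rhythm Block, Dress Warm-up, Woodwind Tracking.
Woodwind Run-through starts after Full Tracking ends — done with Full Tracking.
Strings Block starts before Woodwind Run-through ends → Woodwind Run-through and Strings Block overlap.
Rhythm Take starts after Woodwind Run-through ends — done with Woodwind Run-through.
Rhythm Take starts after Strings Block ends — done with Strings Block.
Rhythm Block starts after Rhythm Take ends — done with Rhythm Take.
Dress Warm-up starts before Rhythm Block ends → Rhythm Block and Dress Warm-up overlap.
Woodwind Tracking starts after Rhythm Block ends.
Woodwind Tracking starts after Dress Warm-up ends.

Dress Warm-up & Rhythm Block, Strings Block & Woodwind Run-through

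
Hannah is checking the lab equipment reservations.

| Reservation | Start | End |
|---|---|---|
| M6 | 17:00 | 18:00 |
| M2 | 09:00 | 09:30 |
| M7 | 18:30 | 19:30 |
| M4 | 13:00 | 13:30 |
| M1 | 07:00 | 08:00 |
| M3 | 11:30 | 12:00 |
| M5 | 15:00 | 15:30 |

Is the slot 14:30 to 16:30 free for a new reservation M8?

No — it overlaps M5

M1: ends 08:00 at or before M8 starts 14:30 → clear.
M2: ends 09:30 at or before M8 starts 14:30 → clear.
M3: ends 12:00 at or before M8 starts 14:30 → clear.
M4: ends 13:30 at or before M8 starts 14:30 → clear.
M5: starts 15:00 before M8 ends 16:30, and ends 15:30 after M8 starts 14:30 → overlap.
M6: starts 17:00 at or after M8 ends 16:30 → clear.
M7: starts 18:30 at or after M8 ends 16:30 → clear.
M8 overlaps M5.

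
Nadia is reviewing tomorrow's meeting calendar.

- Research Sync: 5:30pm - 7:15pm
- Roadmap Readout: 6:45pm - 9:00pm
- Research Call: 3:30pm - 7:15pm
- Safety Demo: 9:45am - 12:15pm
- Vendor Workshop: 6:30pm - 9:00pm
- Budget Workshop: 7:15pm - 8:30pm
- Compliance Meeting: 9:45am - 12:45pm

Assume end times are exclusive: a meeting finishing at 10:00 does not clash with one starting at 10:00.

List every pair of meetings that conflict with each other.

Sorted by start: Safety Demo, Compliance Meeting, Research Call, Research Sync, Vendor Workshop, Roadmap Readout, Budget Workshop.
Compliance Meeting starts before Safety Demo ends → Safety Demo and Compliance Meeting overlap.
Research Call starts after Safety Demo ends, so Safety Demo has no further overlaps.
Research Call starts after Compliance Meeting ends, so Compliance Meeting has no further overlaps.
Research Sync starts before Research Call ends → Research Call and Research Sync overlap.
Vendor Workshop starts before Research Call ends → Research Call and Vendor Workshop overlap.
Roadmap Readout starts before Research Call ends → Research Call and Roadmap Readout overlap.
Budget Workshop starts exactly when Research Call ends (back-to-back, no overlap).
Vendor Workshop starts before Research Sync ends → Research Sync and Vendor Workshop overlap.
Roadmap Readout starts before Research Sync ends → Research Sync and Roadmap Readout overlap.
Budget Workshop starts exactly when Research Sync ends (back-to-back, no overlap).
Roadmap Readout starts before Vendor Workshop ends → Vendor Workshop and Roadmap Readout overlap.
Budget Workshop starts before Vendor Workshop ends → Vendor Workshop and Budget Workshop overlap.
Budget Workshop starts before Roadmap Readout ends → Roadmap Readout and Budget Workshop overlap.

Budget Workshop & Roadmap Readout, Budget Workshop & Vendor Workshop, Compliance Meeting & Safety Demo, Research Call & Research Sync, Research Call & Roadmap Readout, Research Call & Vendor Workshop, Research Sync & Roadmap Readout, Research Sync & Vendor Workshop, Roadmap Readout & Vendor Workshop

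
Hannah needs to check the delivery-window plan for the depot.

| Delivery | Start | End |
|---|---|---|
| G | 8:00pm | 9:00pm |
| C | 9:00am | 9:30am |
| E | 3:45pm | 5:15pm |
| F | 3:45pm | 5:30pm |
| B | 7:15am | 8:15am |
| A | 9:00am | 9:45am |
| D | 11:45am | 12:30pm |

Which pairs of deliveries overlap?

Sorted by start: B, A, C, D, E, F, G.
A starts after B ends — done with B.
C starts before A ends → A and C overlap.
D starts after A ends — done with A.
D starts after C ends — done with C.
E starts after D ends — done with D.
F starts before E ends → E and F overlap.
G starts after E ends.
G starts after F ends.

A & C, E & F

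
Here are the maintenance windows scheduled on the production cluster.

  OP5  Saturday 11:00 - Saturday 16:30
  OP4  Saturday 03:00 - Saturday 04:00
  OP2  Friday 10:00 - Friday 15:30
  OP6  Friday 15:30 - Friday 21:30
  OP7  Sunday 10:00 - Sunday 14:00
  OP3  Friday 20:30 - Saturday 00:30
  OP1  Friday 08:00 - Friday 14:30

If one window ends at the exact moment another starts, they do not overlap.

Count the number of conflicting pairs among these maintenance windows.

Sorted by start: OP1, OP2, OP6, OP3, OP4, OP5, OP7.
OP2 starts before OP1 ends → OP1 and OP2 overlap.
OP6 starts after OP1 ends, so nothing later overlaps OP1 either.
OP6 starts exactly when OP2 ends (back-to-back, no overlap), so nothing later overlaps OP2 either.
OP3 starts before OP6 ends → OP6 and OP3 overlap.
OP4 starts after OP6 ends, so nothing later overlaps OP6 either.
OP4 starts after OP3 ends, so nothing later overlaps OP3 either.
OP5 starts after OP4 ends, so nothing later overlaps OP4 either.
OP7 starts after OP5 ends.
Overlapping pairs: OP1 & OP2, OP3 & OP6 — 2 in total.

2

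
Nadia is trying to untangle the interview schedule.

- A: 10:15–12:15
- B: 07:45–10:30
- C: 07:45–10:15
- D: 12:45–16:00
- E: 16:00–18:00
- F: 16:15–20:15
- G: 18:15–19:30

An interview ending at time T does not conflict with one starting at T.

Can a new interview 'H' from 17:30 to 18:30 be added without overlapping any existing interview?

No — it overlaps E, F, G

B: ends 10:30 at or before H starts 17:30 → clear.
C: ends 10:15 at or before H starts 17:30 → clear.
A: ends 12:15 at or before H starts 17:30 → clear.
D: ends 16:00 at or before H starts 17:30 → clear.
E: starts 16:00 before H ends 18:30, and ends 18:00 after H starts 17:30 → overlap.
F: starts 16:15 before H ends 18:30, and ends 20:15 after H starts 17:30 → overlap.
G: starts 18:15 before H ends 18:30, and ends 19:30 after H starts 17:30 → overlap.
H overlaps E, F, G.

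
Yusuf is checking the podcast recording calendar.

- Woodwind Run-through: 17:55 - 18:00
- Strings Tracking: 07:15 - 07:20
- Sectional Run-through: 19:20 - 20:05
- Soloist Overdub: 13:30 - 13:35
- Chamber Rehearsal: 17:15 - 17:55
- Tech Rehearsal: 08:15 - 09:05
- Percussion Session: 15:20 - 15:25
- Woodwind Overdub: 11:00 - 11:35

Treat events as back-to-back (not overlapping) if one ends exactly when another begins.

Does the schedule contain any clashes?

No

Sorted by start: Strings Tracking, Tech Rehearsal, Woodwind Overdub, Soloist Overdub, Percussion Session, Chamber Rehearsal, Woodwind Run-through, Sectional Run-through.
Tech Rehearsal starts after Strings Tracking ends — done with Strings Tracking.
Woodwind Overdub starts after Tech Rehearsal ends — done with Tech Rehearsal.
Soloist Overdub starts after Woodwind Overdub ends — done with Woodwind Overdub.
Percussion Session starts after Soloist Overdub ends — done with Soloist Overdub.
Chamber Rehearsal starts after Percussion Session ends — done with Percussion Session.
Woodwind Run-through starts exactly when Chamber Rehearsal ends (back-to-back, no overlap) — done with Chamber Rehearsal.
Sectional Run-through starts after Woodwind Run-through ends.
Every pair is clear; the schedule has no overlaps.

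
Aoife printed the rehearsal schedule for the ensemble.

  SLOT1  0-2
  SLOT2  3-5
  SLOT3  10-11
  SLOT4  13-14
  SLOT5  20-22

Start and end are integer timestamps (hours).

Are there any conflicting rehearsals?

Sorted by start: SLOT1, SLOT2, SLOT3, SLOT4, SLOT5.
SLOT2 starts after SLOT1 ends, so SLOT1 has no further overlaps.
SLOT3 starts after SLOT2 ends, so SLOT2 has no further overlaps.
SLOT4 starts after SLOT3 ends, so SLOT3 has no further overlaps.
SLOT5 starts after SLOT4 ends.
Every pair is clear; the schedule has no overlaps.

No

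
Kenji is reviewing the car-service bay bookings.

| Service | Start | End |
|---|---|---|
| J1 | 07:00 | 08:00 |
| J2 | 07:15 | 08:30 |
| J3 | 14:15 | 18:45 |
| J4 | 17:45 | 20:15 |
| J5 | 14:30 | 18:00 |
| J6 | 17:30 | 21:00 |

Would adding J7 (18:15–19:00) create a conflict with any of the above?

Yes — it overlaps J3, J4, J6

J1: ends 08:00 at or before J7 starts 18:15 → clear.
J2: ends 08:30 at or before J7 starts 18:15 → clear.
J3: starts 14:15 before J7 ends 19:00, and ends 18:45 after J7 starts 18:15 → overlap.
J5: ends 18:00 at or before J7 starts 18:15 → clear.
J6: starts 17:30 before J7 ends 19:00, and ends 21:00 after J7 starts 18:15 → overlap.
J4: starts 17:45 before J7 ends 19:00, and ends 20:15 after J7 starts 18:15 → overlap.
J7 overlaps J3, J4, J6.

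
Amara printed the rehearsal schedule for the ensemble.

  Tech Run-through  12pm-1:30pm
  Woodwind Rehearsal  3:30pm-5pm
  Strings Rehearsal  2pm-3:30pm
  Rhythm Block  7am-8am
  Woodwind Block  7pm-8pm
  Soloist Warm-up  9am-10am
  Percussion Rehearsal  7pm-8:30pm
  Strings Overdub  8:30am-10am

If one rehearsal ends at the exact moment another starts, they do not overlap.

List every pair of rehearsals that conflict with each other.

Sorted by start: Rhythm Block, Strings Overdub, Soloist Warm-up, Tech Run-through, Strings Rehearsal, Woodwind Rehearsal, Percussion Rehearsal, Woodwind Block.
Strings Overdub starts after Rhythm Block ends; Rhythm Block is clear from here.
Soloist Warm-up starts before Strings Overdub ends → Strings Overdub and Soloist Warm-up overlap.
Tech Run-through starts after Strings Overdub ends; Strings Overdub is clear from here.
Tech Run-through starts after Soloist Warm-up ends; Soloist Warm-up is clear from here.
Strings Rehearsal starts after Tech Run-through ends; Tech Run-through is clear from here.
Woodwind Rehearsal starts exactly when Strings Rehearsal ends (back-to-back, no overlap); Strings Rehearsal is clear from here.
Percussion Rehearsal starts after Woodwind Rehearsal ends; Woodwind Rehearsal is clear from here.
Woodwind Block starts before Percussion Rehearsal ends → Percussion Rehearsal and Woodwind Block overlap.

Percussion Rehearsal & Woodwind Block, Soloist Warm-up & Strings Overdub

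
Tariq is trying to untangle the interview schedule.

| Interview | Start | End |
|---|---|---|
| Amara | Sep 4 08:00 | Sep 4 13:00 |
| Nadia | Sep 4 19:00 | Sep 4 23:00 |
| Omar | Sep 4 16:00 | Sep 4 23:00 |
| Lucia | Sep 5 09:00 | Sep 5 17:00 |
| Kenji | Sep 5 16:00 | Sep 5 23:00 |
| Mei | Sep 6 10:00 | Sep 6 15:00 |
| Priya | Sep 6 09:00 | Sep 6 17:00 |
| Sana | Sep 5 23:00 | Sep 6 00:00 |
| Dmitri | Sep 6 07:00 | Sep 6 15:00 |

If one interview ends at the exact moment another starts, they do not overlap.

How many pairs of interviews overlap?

5

Sorted by start: Amara, Omar, Nadia, Lucia, Kenji, Sana, Dmitri, Priya, Mei.
Omar starts after Amara ends; Amara is clear from here.
Nadia starts before Omar ends → Omar and Nadia overlap.
Lucia starts after Omar ends; Omar is clear from here.
Lucia starts after Nadia ends; Nadia is clear from here.
Kenji starts before Lucia ends → Lucia and Kenji overlap.
Sana starts after Lucia ends; Lucia is clear from here.
Sana starts exactly when Kenji ends (back-to-back, no overlap); Kenji is clear from here.
Dmitri starts after Sana ends; Sana is clear from here.
Priya starts before Dmitri ends → Dmitri and Priya overlap.
Mei starts before Dmitri ends → Dmitri and Mei overlap.
Mei starts before Priya ends → Priya and Mei overlap.
Overlapping pairs: Dmitri & Mei, Dmitri & Priya, Kenji & Lucia, Mei & Priya, Nadia & Omar — 5 in total.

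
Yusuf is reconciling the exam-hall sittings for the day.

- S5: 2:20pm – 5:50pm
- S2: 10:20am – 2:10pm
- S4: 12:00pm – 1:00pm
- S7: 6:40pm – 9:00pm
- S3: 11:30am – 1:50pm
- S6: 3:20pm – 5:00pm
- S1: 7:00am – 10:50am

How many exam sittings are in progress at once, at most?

3

Sweep the timeline, counting +1 at each start and −1 at each end (ends before starts at a tie):
7:00am start S1 → 1
10:20am start S2 → 2
10:50am end S1 → 1
11:30am start S3 → 2
12:00pm start S4 → 3
1:00pm end S4 → 2
1:50pm end S3 → 1
2:10pm end S2 → 0
2:20pm start S5 → 1
3:20pm start S6 → 2
5:00pm end S6 → 1
5:50pm end S5 → 0
6:40pm start S7 → 1
9:00pm end S7 → 0
Peak is 3, at 12:00pm (S2, S3, S4).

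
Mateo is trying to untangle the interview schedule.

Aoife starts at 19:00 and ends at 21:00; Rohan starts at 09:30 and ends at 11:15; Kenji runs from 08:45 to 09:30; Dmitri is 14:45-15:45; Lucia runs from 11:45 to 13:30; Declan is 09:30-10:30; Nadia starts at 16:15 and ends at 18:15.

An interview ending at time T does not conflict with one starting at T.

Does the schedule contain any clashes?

Two intervals overlap when each starts before the other ends.
Sorted by start: Kenji, Rohan, Declan, Lucia, Dmitri, Nadia, Aoife.
Rohan starts exactly when Kenji ends (back-to-back, no overlap), so nothing later overlaps Kenji either.
Declan starts before Rohan ends → Rohan and Declan overlap.
That's a conflict, so the schedule is not conflict-free.

Yes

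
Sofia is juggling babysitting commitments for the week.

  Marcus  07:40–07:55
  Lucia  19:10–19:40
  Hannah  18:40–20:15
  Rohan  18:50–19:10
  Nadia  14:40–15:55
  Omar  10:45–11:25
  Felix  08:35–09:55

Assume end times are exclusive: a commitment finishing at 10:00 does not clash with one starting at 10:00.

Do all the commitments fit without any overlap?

No

Check each pair: they overlap iff neither finishes before the other starts.
Sorted by start: Marcus, Felix, Omar, Nadia, Hannah, Rohan, Lucia.
Felix starts after Marcus ends, so nothing later overlaps Marcus either.
Omar starts after Felix ends, so nothing later overlaps Felix either.
Nadia starts after Omar ends, so nothing later overlaps Omar either.
Hannah starts after Nadia ends, so nothing later overlaps Nadia either.
Rohan starts before Hannah ends → Hannah and Rohan overlap.
That's a conflict, so the schedule is not conflict-free.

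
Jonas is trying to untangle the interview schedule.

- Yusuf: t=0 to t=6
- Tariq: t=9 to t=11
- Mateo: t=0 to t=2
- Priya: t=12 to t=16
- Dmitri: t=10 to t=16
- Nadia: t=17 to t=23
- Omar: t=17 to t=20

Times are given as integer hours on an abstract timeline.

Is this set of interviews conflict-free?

No

Sorted by start: Yusuf, Mateo, Tariq, Dmitri, Priya, Nadia, Omar.
Mateo starts before Yusuf ends → Yusuf and Mateo overlap.
That's a conflict, so the schedule is not conflict-free.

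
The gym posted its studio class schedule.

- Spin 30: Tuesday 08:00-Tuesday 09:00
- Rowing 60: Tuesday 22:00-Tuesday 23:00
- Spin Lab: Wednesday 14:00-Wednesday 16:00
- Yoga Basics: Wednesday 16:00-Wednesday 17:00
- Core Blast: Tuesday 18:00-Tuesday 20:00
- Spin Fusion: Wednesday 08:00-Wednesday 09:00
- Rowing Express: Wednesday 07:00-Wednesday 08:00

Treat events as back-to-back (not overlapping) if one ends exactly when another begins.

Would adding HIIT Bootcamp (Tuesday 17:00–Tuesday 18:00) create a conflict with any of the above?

No — it doesn't clash with anything

Spin 30: ends Tuesday 09:00 at or before HIIT Bootcamp starts Tuesday 17:00 → clear.
Core Blast: starts Tuesday 18:00 at or after HIIT Bootcamp ends Tuesday 18:00 → clear.
Rowing 60: starts Tuesday 22:00 at or after HIIT Bootcamp ends Tuesday 18:00 → clear.
Rowing Express: starts Wednesday 07:00 at or after HIIT Bootcamp ends Tuesday 18:00 → clear.
Spin Fusion: starts Wednesday 08:00 at or after HIIT Bootcamp ends Tuesday 18:00 → clear.
Spin Lab: starts Wednesday 14:00 at or after HIIT Bootcamp ends Tuesday 18:00 → clear.
Yoga Basics: starts Wednesday 16:00 at or after HIIT Bootcamp ends Tuesday 18:00 → clear.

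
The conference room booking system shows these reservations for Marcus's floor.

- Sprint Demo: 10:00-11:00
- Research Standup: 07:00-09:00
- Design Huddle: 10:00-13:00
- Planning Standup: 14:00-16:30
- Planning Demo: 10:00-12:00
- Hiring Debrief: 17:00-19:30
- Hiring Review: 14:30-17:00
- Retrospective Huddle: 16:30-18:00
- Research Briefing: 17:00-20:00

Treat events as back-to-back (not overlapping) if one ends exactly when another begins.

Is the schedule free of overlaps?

No

Sorted by start: Research Standup, Sprint Demo, Design Huddle, Planning Demo, Planning Standup, Hiring Review, Retrospective Huddle, Hiring Debrief, Research Briefing.
Sprint Demo starts after Research Standup ends, so Research Standup has no further overlaps.
Design Huddle starts before Sprint Demo ends → Sprint Demo and Design Huddle overlap.
That's a conflict, so the schedule is not conflict-free.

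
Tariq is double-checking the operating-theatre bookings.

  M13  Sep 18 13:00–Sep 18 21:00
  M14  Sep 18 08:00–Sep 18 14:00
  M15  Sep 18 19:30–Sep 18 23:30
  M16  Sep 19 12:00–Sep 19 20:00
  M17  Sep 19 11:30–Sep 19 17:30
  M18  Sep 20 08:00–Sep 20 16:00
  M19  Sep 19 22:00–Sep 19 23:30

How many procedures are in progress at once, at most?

Walk through starts and ends in time order (an end at T is processed before a start at T):
Sep 18 08:00 start M14 → 1
Sep 18 13:00 start M13 → 2
Sep 18 14:00 end M14 → 1
Sep 18 19:30 start M15 → 2
Sep 18 21:00 end M13 → 1
Sep 18 23:30 end M15 → 0
Sep 19 11:30 start M17 → 1
Sep 19 12:00 start M16 → 2
Sep 19 17:30 end M17 → 1
Sep 19 20:00 end M16 → 0
Sep 19 22:00 start M19 → 1
Sep 19 23:30 end M19 → 0
Sep 20 08:00 start M18 → 1
Sep 20 16:00 end M18 → 0
Peak is 2, at Sep 18 13:00 (M13, M14).

2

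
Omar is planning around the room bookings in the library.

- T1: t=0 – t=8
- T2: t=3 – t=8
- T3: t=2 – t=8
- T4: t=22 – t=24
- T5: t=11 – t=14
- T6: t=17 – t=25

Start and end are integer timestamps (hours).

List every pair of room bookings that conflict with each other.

T1 & T2, T1 & T3, T2 & T3, T4 & T6

Sorted by start: T1, T3, T2, T5, T6, T4.
T3 starts before T1 ends → T1 and T3 overlap.
T2 starts before T1 ends → T1 and T2 overlap.
T5 starts after T1 ends, so T1 has no further overlaps.
T2 starts before T3 ends → T3 and T2 overlap.
T5 starts after T3 ends, so T3 has no further overlaps.
T5 starts after T2 ends, so T2 has no further overlaps.
T6 starts after T5 ends, so T5 has no further overlaps.
T4 starts before T6 ends → T6 and T4 overlap.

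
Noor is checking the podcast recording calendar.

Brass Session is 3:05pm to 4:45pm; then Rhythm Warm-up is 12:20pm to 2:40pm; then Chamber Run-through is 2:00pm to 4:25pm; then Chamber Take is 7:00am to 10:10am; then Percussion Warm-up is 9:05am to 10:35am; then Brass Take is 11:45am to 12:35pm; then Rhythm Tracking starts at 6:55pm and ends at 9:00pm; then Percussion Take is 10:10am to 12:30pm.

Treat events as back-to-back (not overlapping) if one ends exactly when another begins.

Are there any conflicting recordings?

Sorted by start: Chamber Take, Percussion Warm-up, Percussion Take, Brass Take, Rhythm Warm-up, Chamber Run-through, Brass Session, Rhythm Tracking.
Percussion Warm-up starts before Chamber Take ends → Chamber Take and Percussion Warm-up overlap.
That's a conflict, so the schedule is not conflict-free.

Yes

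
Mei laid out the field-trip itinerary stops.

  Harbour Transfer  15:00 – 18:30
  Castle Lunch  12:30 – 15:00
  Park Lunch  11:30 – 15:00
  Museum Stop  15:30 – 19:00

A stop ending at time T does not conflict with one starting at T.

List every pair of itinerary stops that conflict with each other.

Sorted by start: Park Lunch, Castle Lunch, Harbour Transfer, Museum Stop.
Castle Lunch starts before Park Lunch ends → Park Lunch and Castle Lunch overlap.
Harbour Transfer starts exactly when Park Lunch ends (back-to-back, no overlap); Park Lunch is clear from here.
Harbour Transfer starts exactly when Castle Lunch ends (back-to-back, no overlap); Castle Lunch is clear from here.
Museum Stop starts before Harbour Transfer ends → Harbour Transfer and Museum Stop overlap.

Castle Lunch & Park Lunch, Harbour Transfer & Museum Stop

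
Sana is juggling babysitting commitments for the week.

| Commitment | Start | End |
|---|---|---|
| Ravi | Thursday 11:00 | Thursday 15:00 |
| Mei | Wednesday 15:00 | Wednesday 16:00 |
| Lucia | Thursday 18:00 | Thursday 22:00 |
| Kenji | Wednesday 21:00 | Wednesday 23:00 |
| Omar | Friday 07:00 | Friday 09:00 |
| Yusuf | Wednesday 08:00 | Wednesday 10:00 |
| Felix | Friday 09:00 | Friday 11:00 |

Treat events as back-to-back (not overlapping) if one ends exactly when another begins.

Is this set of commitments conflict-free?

Yes

Sorted by start: Yusuf, Mei, Kenji, Ravi, Lucia, Omar, Felix.
Mei starts after Yusuf ends; Yusuf is clear from here.
Kenji starts after Mei ends; Mei is clear from here.
Ravi starts after Kenji ends; Kenji is clear from here.
Lucia starts after Ravi ends; Ravi is clear from here.
Omar starts after Lucia ends; Lucia is clear from here.
Felix starts exactly when Omar ends (back-to-back, no overlap).
Every pair is clear; the schedule has no overlaps.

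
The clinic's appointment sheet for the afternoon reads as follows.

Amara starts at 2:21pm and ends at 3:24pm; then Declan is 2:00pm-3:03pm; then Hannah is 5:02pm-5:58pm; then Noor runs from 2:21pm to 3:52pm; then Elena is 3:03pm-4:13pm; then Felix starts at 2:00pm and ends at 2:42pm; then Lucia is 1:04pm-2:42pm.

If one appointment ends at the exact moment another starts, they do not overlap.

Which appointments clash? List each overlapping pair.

Sorted by start: Lucia, Declan, Felix, Noor, Amara, Elena, Hannah.
Declan starts before Lucia ends → Lucia and Declan overlap.
Felix starts before Lucia ends → Lucia and Felix overlap.
Noor starts before Lucia ends → Lucia and Noor overlap.
Amara starts before Lucia ends → Lucia and Amara overlap.
Elena starts after Lucia ends; Lucia is clear from here.
Felix starts before Declan ends → Declan and Felix overlap.
Noor starts before Declan ends → Declan and Noor overlap.
Amara starts before Declan ends → Declan and Amara overlap.
Elena starts exactly when Declan ends (back-to-back, no overlap); Declan is clear from here.
Noor starts before Felix ends → Felix and Noor overlap.
Amara starts before Felix ends → Felix and Amara overlap.
Elena starts after Felix ends; Felix is clear from here.
Amara starts before Noor ends → Noor and Amara overlap.
Elena starts before Noor ends → Noor and Elena overlap.
Hannah starts after Noor ends.
Elena starts before Amara ends → Amara and Elena overlap.
Hannah starts after Amara ends.
Hannah starts after Elena ends.

Amara & Declan, Amara & Elena, Amara & Felix, Amara & Lucia, Amara & Noor, Declan & Felix, Declan & Lucia, Declan & Noor, Elena & Noor, Felix & Lucia, Felix & Noor, Lucia & Noor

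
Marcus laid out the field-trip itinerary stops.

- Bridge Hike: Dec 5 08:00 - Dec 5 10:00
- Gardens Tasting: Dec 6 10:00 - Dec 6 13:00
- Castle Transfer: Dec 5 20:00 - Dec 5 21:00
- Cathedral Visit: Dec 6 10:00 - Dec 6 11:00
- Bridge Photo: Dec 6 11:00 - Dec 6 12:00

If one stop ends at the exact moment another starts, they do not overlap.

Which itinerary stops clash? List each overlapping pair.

Bridge Photo & Gardens Tasting, Cathedral Visit & Gardens Tasting

Two intervals overlap when each starts before the other ends.
Sorted by start: Bridge Hike, Castle Transfer, Gardens Tasting, Cathedral Visit, Bridge Photo.
Castle Transfer starts after Bridge Hike ends; Bridge Hike is clear from here.
Gardens Tasting starts after Castle Transfer ends; Castle Transfer is clear from here.
Cathedral Visit starts before Gardens Tasting ends → Gardens Tasting and Cathedral Visit overlap.
Bridge Photo starts before Gardens Tasting ends → Gardens Tasting and Bridge Photo overlap.
Bridge Photo starts exactly when Cathedral Visit ends (back-to-back, no overlap).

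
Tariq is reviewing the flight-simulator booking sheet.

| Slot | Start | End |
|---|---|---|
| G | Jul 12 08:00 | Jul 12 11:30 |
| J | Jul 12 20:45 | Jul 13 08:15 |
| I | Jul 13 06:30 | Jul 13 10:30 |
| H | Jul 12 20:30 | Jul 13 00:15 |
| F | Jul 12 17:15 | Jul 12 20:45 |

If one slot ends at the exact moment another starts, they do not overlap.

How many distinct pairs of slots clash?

Sorted by start: G, F, H, J, I.
F starts after G ends; G is clear from here.
H starts before F ends → F and H overlap.
J starts exactly when F ends (back-to-back, no overlap); F is clear from here.
J starts before H ends → H and J overlap.
I starts after H ends.
I starts before J ends → J and I overlap.
Overlapping pairs: F & H, H & J, I & J — 3 in total.

3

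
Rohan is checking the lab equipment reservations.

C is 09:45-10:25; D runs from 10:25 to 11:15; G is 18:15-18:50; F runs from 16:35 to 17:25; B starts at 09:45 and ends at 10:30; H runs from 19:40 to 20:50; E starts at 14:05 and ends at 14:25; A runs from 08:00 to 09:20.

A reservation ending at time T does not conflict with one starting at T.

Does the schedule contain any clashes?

Yes

Sorted by start: A, B, C, D, E, F, G, H.
B starts after A ends — done with A.
C starts before B ends → B and C overlap.
That's a conflict, so the schedule is not conflict-free.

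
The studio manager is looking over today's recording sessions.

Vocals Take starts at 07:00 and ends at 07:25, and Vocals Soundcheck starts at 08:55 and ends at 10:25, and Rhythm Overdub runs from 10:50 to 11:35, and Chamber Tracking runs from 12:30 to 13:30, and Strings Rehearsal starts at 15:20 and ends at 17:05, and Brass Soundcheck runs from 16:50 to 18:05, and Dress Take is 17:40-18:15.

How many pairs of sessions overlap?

2

Sorted by start: Vocals Take, Vocals Soundcheck, Rhythm Overdub, Chamber Tracking, Strings Rehearsal, Brass Soundcheck, Dress Take.
Vocals Soundcheck starts after Vocals Take ends, so nothing later overlaps Vocals Take either.
Rhythm Overdub starts after Vocals Soundcheck ends, so nothing later overlaps Vocals Soundcheck either.
Chamber Tracking starts after Rhythm Overdub ends, so nothing later overlaps Rhythm Overdub either.
Strings Rehearsal starts after Chamber Tracking ends, so nothing later overlaps Chamber Tracking either.
Brass Soundcheck starts before Strings Rehearsal ends → Strings Rehearsal and Brass Soundcheck overlap.
Dress Take starts after Strings Rehearsal ends.
Dress Take starts before Brass Soundcheck ends → Brass Soundcheck and Dress Take overlap.
Overlapping pairs: Brass Soundcheck & Dress Take, Brass Soundcheck & Strings Rehearsal — 2 in total.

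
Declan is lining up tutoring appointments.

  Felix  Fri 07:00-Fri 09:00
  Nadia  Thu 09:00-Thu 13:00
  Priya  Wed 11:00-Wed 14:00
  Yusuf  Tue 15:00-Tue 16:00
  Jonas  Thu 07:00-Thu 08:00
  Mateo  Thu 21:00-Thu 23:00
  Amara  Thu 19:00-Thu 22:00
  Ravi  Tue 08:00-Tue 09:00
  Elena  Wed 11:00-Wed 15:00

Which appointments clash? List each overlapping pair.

Amara & Mateo, Elena & Priya

Sorted by start: Ravi, Yusuf, Priya, Elena, Jonas, Nadia, Amara, Mateo, Felix.
Yusuf starts after Ravi ends; Ravi is clear from here.
Priya starts after Yusuf ends; Yusuf is clear from here.
Elena starts before Priya ends → Priya and Elena overlap.
Jonas starts after Priya ends; Priya is clear from here.
Jonas starts after Elena ends; Elena is clear from here.
Nadia starts after Jonas ends; Jonas is clear from here.
Amara starts after Nadia ends; Nadia is clear from here.
Mateo starts before Amara ends → Amara and Mateo overlap.
Felix starts after Amara ends.
Felix starts after Mateo ends.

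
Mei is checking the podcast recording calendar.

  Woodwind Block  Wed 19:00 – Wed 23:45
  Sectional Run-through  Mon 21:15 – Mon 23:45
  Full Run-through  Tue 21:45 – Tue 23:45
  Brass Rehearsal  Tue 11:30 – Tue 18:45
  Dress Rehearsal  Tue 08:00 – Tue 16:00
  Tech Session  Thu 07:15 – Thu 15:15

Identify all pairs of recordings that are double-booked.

Two intervals overlap when each starts before the other ends.
Sorted by start: Sectional Run-through, Dress Rehearsal, Brass Rehearsal, Full Run-through, Woodwind Block, Tech Session.
Dress Rehearsal starts after Sectional Run-through ends, so Sectional Run-through has no further overlaps.
Brass Rehearsal starts before Dress Rehearsal ends → Dress Rehearsal and Brass Rehearsal overlap.
Full Run-through starts after Dress Rehearsal ends, so Dress Rehearsal has no further overlaps.
Full Run-through starts after Brass Rehearsal ends, so Brass Rehearsal has no further overlaps.
Woodwind Block starts after Full Run-through ends, so Full Run-through has no further overlaps.
Tech Session starts after Woodwind Block ends.

Brass Rehearsal & Dress Rehearsal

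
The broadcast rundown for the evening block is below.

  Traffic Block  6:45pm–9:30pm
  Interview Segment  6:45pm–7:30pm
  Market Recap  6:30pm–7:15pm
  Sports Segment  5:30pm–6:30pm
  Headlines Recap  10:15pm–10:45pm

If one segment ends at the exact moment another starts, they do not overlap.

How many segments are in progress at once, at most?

3

Sort all start/end points and keep a running count:
5:30pm start Sports Segment → 1
6:30pm end Sports Segment → 0
6:30pm start Market Recap → 1
6:45pm start Interview Segment → 2
6:45pm start Traffic Block → 3
7:15pm end Market Recap → 2
7:30pm end Interview Segment → 1
9:30pm end Traffic Block → 0
10:15pm start Headlines Recap → 1
10:45pm end Headlines Recap → 0
Peak is 3, at 6:45pm (Interview Segment, Market Recap, Traffic Block).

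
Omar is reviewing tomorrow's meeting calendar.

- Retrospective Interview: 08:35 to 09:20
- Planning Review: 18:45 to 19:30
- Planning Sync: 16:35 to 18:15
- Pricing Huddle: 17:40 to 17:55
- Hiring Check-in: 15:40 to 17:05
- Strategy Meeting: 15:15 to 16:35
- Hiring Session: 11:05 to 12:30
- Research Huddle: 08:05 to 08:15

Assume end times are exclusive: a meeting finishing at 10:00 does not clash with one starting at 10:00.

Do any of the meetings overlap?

Yes

Sorted by start: Research Huddle, Retrospective Interview, Hiring Session, Strategy Meeting, Hiring Check-in, Planning Sync, Pricing Huddle, Planning Review.
Retrospective Interview starts after Research Huddle ends — done with Research Huddle.
Hiring Session starts after Retrospective Interview ends — done with Retrospective Interview.
Strategy Meeting starts after Hiring Session ends — done with Hiring Session.
Hiring Check-in starts before Strategy Meeting ends → Strategy Meeting and Hiring Check-in overlap.
That's a conflict, so the schedule is not conflict-free.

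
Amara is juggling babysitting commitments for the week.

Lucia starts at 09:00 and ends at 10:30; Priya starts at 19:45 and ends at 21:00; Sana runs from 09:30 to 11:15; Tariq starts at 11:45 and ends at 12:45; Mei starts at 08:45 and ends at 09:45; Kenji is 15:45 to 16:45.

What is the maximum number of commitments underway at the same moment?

3

Sweep the timeline, counting +1 at each start and −1 at each end (ends before starts at a tie):
08:45 start Mei → 1
09:00 start Lucia → 2
09:30 start Sana → 3
09:45 end Mei → 2
10:30 end Lucia → 1
11:15 end Sana → 0
11:45 start Tariq → 1
12:45 end Tariq → 0
15:45 start Kenji → 1
16:45 end Kenji → 0
19:45 start Priya → 1
21:00 end Priya → 0
Peak is 3, at 09:30 (Lucia, Mei, Sana).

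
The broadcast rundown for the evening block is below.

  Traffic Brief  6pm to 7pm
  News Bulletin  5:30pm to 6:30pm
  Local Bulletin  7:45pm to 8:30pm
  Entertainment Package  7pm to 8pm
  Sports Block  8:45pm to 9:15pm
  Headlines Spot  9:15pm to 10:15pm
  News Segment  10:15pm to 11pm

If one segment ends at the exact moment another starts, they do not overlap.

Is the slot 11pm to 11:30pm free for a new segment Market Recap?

Yes — the slot is free

News Bulletin: ends 6:30pm at or before Market Recap starts 11pm → clear.
Traffic Brief: ends 7pm at or before Market Recap starts 11pm → clear.
Entertainment Package: ends 8pm at or before Market Recap starts 11pm → clear.
Local Bulletin: ends 8:30pm at or before Market Recap starts 11pm → clear.
Sports Block: ends 9:15pm at or before Market Recap starts 11pm → clear.
Headlines Spot: ends 10:15pm at or before Market Recap starts 11pm → clear.
News Segment: ends 11pm at or before Market Recap starts 11pm → clear.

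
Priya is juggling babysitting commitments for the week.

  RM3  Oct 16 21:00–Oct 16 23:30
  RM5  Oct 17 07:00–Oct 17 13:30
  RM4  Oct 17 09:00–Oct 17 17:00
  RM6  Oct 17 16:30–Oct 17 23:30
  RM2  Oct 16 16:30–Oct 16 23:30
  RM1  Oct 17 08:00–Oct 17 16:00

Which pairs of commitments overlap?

RM1 & RM4, RM1 & RM5, RM2 & RM3, RM4 & RM5, RM4 & RM6

Sorted by start: RM2, RM3, RM5, RM1, RM4, RM6.
RM3 starts before RM2 ends → RM2 and RM3 overlap.
RM5 starts after RM2 ends; RM2 is clear from here.
RM5 starts after RM3 ends; RM3 is clear from here.
RM1 starts before RM5 ends → RM5 and RM1 overlap.
RM4 starts before RM5 ends → RM5 and RM4 overlap.
RM6 starts after RM5 ends.
RM4 starts before RM1 ends → RM1 and RM4 overlap.
RM6 starts after RM1 ends.
RM6 starts before RM4 ends → RM4 and RM6 overlap.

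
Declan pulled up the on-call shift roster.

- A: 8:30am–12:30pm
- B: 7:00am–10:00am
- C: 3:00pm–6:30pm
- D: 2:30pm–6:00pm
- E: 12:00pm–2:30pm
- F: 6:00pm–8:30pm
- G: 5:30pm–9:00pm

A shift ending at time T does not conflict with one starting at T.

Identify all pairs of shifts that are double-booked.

A & B, A & E, C & D, C & F, C & G, D & G, F & G

Check each pair: they overlap iff neither finishes before the other starts.
Sorted by start: B, A, E, D, C, G, F.
A starts before B ends → B and A overlap.
E starts after B ends — done with B.
E starts before A ends → A and E overlap.
D starts after A ends — done with A.
D starts exactly when E ends (back-to-back, no overlap) — done with E.
C starts before D ends → D and C overlap.
G starts before D ends → D and G overlap.
F starts exactly when D ends (back-to-back, no overlap).
G starts before C ends → C and G overlap.
F starts before C ends → C and F overlap.
F starts before G ends → G and F overlap.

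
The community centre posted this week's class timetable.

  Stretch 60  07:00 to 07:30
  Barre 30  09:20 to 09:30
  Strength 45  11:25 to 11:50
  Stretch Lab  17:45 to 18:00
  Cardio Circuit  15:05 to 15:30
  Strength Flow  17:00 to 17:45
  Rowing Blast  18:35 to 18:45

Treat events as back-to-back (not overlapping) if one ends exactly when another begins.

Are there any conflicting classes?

No

Check each pair: they overlap iff neither finishes before the other starts.
Sorted by start: Stretch 60, Barre 30, Strength 45, Cardio Circuit, Strength Flow, Stretch Lab, Rowing Blast.
Barre 30 starts after Stretch 60 ends; Stretch 60 is clear from here.
Strength 45 starts after Barre 30 ends; Barre 30 is clear from here.
Cardio Circuit starts after Strength 45 ends; Strength 45 is clear from here.
Strength Flow starts after Cardio Circuit ends; Cardio Circuit is clear from here.
Stretch Lab starts exactly when Strength Flow ends (back-to-back, no overlap); Strength Flow is clear from here.
Rowing Blast starts after Stretch Lab ends.
Every pair is clear; the schedule has no overlaps.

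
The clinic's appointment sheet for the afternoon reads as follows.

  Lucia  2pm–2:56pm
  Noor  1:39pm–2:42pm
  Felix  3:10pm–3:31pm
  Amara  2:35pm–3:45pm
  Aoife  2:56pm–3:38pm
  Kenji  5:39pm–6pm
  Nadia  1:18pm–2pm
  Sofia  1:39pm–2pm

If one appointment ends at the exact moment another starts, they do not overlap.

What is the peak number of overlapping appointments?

Sweep the timeline, counting +1 at each start and −1 at each end (ends before starts at a tie):
1:18pm start Nadia → 1
1:39pm start Noor → 2
1:39pm start Sofia → 3
2pm end Nadia → 2
2pm end Sofia → 1
2pm start Lucia → 2
2:35pm start Amara → 3
2:42pm end Noor → 2
2:56pm end Lucia → 1
2:56pm start Aoife → 2
3:10pm start Felix → 3
3:31pm end Felix → 2
3:38pm end Aoife → 1
3:45pm end Amara → 0
5:39pm start Kenji → 1
6pm end Kenji → 0
Peak is 3, at 1:39pm (Nadia, Noor, Sofia).

3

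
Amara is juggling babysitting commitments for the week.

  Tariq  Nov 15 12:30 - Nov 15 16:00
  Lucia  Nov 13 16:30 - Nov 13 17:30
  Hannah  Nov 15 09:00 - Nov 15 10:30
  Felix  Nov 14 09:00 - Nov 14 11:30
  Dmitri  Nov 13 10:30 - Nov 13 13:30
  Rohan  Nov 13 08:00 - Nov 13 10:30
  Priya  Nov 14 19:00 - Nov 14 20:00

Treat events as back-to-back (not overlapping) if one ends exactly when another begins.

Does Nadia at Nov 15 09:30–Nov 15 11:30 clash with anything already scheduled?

Yes — it overlaps Hannah

Rohan: ends Nov 13 10:30 at or before Nadia starts Nov 15 09:30 → clear.
Dmitri: ends Nov 13 13:30 at or before Nadia starts Nov 15 09:30 → clear.
Lucia: ends Nov 13 17:30 at or before Nadia starts Nov 15 09:30 → clear.
Felix: ends Nov 14 11:30 at or before Nadia starts Nov 15 09:30 → clear.
Priya: ends Nov 14 20:00 at or before Nadia starts Nov 15 09:30 → clear.
Hannah: starts Nov 15 09:00 before Nadia ends Nov 15 11:30, and ends Nov 15 10:30 after Nadia starts Nov 15 09:30 → overlap.
Tariq: starts Nov 15 12:30 at or after Nadia ends Nov 15 11:30 → clear.
Nadia overlaps Hannah.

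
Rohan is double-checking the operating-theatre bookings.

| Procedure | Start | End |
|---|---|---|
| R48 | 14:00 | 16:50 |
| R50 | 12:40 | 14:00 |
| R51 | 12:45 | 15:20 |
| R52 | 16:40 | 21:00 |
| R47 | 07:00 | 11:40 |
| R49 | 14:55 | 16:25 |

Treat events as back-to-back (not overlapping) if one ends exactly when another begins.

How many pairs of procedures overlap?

Sorted by start: R47, R50, R51, R48, R49, R52.
R50 starts after R47 ends; R47 is clear from here.
R51 starts before R50 ends → R50 and R51 overlap.
R48 starts exactly when R50 ends (back-to-back, no overlap); R50 is clear from here.
R48 starts before R51 ends → R51 and R48 overlap.
R49 starts before R51 ends → R51 and R49 overlap.
R52 starts after R51 ends.
R49 starts before R48 ends → R48 and R49 overlap.
R52 starts before R48 ends → R48 and R52 overlap.
R52 starts after R49 ends.
Overlapping pairs: R48 & R49, R48 & R51, R48 & R52, R49 & R51, R50 & R51 — 5 in total.

5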